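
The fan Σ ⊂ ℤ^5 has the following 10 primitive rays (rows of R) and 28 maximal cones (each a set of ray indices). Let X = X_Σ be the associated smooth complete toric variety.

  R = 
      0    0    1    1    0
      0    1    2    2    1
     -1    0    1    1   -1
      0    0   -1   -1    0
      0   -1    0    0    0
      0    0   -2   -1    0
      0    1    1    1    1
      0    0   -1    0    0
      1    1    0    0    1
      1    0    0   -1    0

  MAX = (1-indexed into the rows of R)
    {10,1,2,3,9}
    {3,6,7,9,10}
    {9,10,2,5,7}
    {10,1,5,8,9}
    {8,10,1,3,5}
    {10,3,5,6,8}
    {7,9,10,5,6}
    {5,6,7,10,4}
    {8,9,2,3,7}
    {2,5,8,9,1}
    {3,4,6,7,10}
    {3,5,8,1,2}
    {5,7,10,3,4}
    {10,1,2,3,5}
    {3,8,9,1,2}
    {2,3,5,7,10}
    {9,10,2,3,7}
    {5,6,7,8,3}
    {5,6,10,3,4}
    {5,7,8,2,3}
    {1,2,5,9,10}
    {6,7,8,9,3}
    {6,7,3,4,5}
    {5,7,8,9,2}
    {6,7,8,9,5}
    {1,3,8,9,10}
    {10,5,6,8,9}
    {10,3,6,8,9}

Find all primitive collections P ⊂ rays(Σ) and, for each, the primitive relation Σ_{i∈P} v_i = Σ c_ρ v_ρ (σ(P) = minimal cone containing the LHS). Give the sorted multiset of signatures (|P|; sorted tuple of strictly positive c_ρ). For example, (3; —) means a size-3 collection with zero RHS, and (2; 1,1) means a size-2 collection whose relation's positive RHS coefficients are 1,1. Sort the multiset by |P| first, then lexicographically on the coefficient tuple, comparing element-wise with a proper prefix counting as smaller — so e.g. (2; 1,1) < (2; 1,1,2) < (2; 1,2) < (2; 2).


Minimal non-faces — 11 found among 10 rays, 28 max cones:

  {1,4}:  v_{1} + v_{4} = 0  ⟹  sig = (2; —)
  {1,6}:  v_{1} + v_{6} = v_{8}  ⟹  sig = (2; 1)
  {1,7}:  v_{1} + v_{7} = v_{2}  ⟹  sig = (2; 1)
  {2,4}:  v_{2} + v_{4} = v_{7}  ⟹  sig = (2; 1)
  {4,8}:  v_{4} + v_{8} = v_{6}  ⟹  sig = (2; 1)
  {2,6}:  v_{2} + v_{6} = v_{7} + v_{8}  ⟹  sig = (2; 1,1)
  {4,9}:  v_{4} + v_{9} = v_{6} + v_{7} + v_{10}  ⟹  sig = (2; 1,1,1)
  {3,5,9}:  v_{3} + v_{5} + v_{9} = v_{1}  ⟹  sig = (3; 1)
  {7,8,10}:  v_{7} + v_{8} + v_{10} = v_{9}  ⟹  sig = (3; 1)
  {2,8,10}:  v_{2} + v_{8} + v_{10} = v_{1} + v_{9}  ⟹  sig = (3; 1,1)
  {3,5,6,7,10}:  v_{3} + v_{5} + v_{6} + v_{7} + v_{10} = 0  ⟹  sig = (5; —)

Signatures (|P|; sorted positive RHS coefficients), sorted:
    (2; —)
    (2; 1)
    (2; 1)
    (2; 1)
    (2; 1)
    (2; 1,1)
    (2; 1,1,1)
    (3; 1)
    (3; 1)
    (3; 1,1)
    (5; —)


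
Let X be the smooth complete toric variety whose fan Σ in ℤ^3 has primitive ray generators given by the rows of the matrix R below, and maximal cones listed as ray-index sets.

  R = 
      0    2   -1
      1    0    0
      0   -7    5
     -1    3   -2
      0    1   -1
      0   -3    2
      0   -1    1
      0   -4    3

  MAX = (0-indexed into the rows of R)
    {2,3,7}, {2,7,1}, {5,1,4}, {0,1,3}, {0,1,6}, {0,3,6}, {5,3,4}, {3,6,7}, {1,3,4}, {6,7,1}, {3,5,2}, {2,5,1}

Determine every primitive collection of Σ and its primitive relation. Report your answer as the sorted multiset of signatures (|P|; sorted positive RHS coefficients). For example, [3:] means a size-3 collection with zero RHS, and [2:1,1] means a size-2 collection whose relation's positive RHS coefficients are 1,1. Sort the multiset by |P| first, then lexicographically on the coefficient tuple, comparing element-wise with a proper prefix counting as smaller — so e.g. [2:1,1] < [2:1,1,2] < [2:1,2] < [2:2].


Minimal non-faces — 14 found among 8 rays, 12 max cones:

  P = {4,6}:  v_{4} + v_{6} = 0  so sig = [2:]
  P = {0,5}:  v_{0} + v_{5} = v_{6}  so sig = [2:1]
  P = {4,7}:  v_{4} + v_{7} = v_{5}  so sig = [2:1]
  P = {5,6}:  v_{5} + v_{6} = v_{7}  so sig = [2:1]
  P = {5,7}:  v_{5} + v_{7} = v_{2}  so sig = [2:1]
  P = {0,2}:  v_{0} + v_{2} = v_{6} + v_{7}  so sig = [2:1,1]
  P = {0,4}:  v_{0} + v_{4} = v_{1} + v_{3}  so sig = [2:1,1]
  P = {0,7}:  v_{0} + v_{7} = 2·v_{6}  so sig = [2:2]
  P = {2,4}:  v_{2} + v_{4} = 2·v_{5}  so sig = [2:2]
  P = {2,6}:  v_{2} + v_{6} = 2·v_{7}  so sig = [2:2]
  P = {1,3,5}:  v_{1} + v_{3} + v_{5} = 0  so sig = [3:]
  P = {1,2,3}:  v_{1} + v_{2} + v_{3} = v_{7}  so sig = [3:1]
  P = {1,3,6}:  v_{1} + v_{3} + v_{6} = v_{0}  so sig = [3:1]
  P = {1,3,7}:  v_{1} + v_{3} + v_{7} = v_{6}  so sig = [3:1]

Signatures (|P|; sorted positive RHS coefficients), sorted:
    |P|=2: 10 collections, coeffs (), (1), (1), (1), (1), (1,1), (1,1), (2), (2), (2)
    |P|=3: 4 collections, coeffs (), (1), (1), (1)


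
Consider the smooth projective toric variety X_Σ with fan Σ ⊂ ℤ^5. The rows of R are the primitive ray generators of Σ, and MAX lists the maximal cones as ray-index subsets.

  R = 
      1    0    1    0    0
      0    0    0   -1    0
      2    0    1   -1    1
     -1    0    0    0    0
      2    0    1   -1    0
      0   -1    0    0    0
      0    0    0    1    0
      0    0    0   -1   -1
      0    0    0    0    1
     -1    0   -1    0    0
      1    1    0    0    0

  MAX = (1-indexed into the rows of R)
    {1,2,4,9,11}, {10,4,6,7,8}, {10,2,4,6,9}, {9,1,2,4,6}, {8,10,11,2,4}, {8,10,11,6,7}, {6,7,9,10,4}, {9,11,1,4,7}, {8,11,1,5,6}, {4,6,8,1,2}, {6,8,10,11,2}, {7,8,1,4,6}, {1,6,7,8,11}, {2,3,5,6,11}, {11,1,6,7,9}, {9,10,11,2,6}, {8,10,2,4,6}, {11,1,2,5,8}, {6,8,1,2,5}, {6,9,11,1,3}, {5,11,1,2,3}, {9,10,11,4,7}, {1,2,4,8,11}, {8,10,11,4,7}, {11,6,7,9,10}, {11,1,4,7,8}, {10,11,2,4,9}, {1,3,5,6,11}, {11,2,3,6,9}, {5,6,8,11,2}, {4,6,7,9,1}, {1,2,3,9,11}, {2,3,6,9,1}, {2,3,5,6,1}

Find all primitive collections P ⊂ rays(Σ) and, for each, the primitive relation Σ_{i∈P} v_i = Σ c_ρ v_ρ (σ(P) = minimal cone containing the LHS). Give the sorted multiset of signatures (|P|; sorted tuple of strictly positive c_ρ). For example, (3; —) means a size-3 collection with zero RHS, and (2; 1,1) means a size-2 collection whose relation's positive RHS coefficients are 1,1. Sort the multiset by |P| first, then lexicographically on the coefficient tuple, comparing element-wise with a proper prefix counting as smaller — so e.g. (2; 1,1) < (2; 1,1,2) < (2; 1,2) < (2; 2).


13 collections generate NE(X_Σ); each relation:

  P={1,10}:  v_{1} + v_{10} = 0  ⟹  sig = (2; —)
  P={2,7}:  v_{2} + v_{7} = 0  ⟹  sig = (2; —)
  P={5,9}:  v_{5} + v_{9} = v_{3}  ⟹  sig = (2; 1)
  P={8,9}:  v_{8} + v_{9} = v_{2}  ⟹  sig = (2; 1)
  P={3,8}:  v_{3} + v_{8} = v_{2} + v_{5}  ⟹  sig = (2; 1,1)
  P={4,5}:  v_{4} + v_{5} = v_{1} + v_{2}  ⟹  sig = (2; 1,1)
  P={3,4}:  v_{3} + v_{4} = v_{1} + v_{2} + v_{9}  ⟹  sig = (2; 1,1,1)
  P={5,7}:  v_{5} + v_{7} = v_{1} + v_{6} + v_{11}  ⟹  sig = (2; 1,1,1)
  P={5,10}:  v_{5} + v_{10} = v_{2} + v_{6} + v_{11}  ⟹  sig = (2; 1,1,1)
  P={3,7}:  v_{3} + v_{7} = v_{1} + v_{6} + v_{9} + v_{11}  ⟹  sig = (2; 1,1,1,1)
  P={3,10}:  v_{3} + v_{10} = v_{2} + v_{6} + v_{9} + v_{11}  ⟹  sig = (2; 1,1,1,1)
  P={4,6,11}:  v_{4} + v_{6} + v_{11} = 0  ⟹  sig = (3; —)
  P={1,2,6,11}:  v_{1} + v_{2} + v_{6} + v_{11} = v_{5}  ⟹  sig = (4; 1)

Hence PRS(X_Σ) =
    (2; —)
    (2; —)
    (2; 1)
    (2; 1)
    (2; 1,1)
    (2; 1,1)
    (2; 1,1,1)
    (2; 1,1,1)
    (2; 1,1,1)
    (2; 1,1,1,1)
    (2; 1,1,1,1)
    (3; —)
    (4; 1)


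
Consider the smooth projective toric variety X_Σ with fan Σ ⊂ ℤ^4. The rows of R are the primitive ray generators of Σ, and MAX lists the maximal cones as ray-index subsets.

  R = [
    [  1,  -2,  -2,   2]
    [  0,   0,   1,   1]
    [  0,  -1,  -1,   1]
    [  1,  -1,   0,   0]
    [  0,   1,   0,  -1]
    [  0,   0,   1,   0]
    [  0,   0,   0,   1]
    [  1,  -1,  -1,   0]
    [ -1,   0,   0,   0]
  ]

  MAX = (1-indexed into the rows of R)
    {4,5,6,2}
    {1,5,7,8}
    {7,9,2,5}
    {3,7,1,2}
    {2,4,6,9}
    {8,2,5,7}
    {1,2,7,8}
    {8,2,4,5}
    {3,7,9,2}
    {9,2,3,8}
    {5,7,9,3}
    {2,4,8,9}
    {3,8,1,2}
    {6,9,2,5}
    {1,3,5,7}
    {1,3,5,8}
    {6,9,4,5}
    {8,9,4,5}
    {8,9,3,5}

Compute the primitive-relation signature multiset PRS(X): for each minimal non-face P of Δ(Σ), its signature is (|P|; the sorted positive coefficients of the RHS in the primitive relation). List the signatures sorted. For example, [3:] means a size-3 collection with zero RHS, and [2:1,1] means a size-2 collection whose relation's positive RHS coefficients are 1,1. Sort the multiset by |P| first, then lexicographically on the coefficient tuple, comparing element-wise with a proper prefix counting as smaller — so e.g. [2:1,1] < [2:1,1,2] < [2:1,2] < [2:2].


Minimal non-faces — 14 found among 9 rays, 19 max cones:

  • {6,7}:  v_{6} + v_{7} = v_{2}  ⟹  sig = [2:1]
  • {6,8}:  v_{6} + v_{8} = v_{4}  ⟹  sig = [2:1]
  • {4,7}:  v_{4} + v_{7} = v_{2} + v_{8}  ⟹  sig = [2:1,1]
  • {1,6}:  v_{1} + v_{6} = v_{2} + v_{3} + v_{8}  ⟹  sig = [2:1,1,1]
  • {3,6}:  v_{3} + v_{6} = v_{2} + v_{8} + v_{9}  ⟹  sig = [2:1,1,1]
  • {1,4}:  v_{1} + v_{4} = v_{2} + v_{3} + 2·v_{8}  ⟹  sig = [2:1,1,2]
  • {3,4}:  v_{3} + v_{4} = v_{2} + 2·v_{8} + v_{9}  ⟹  sig = [2:1,1,2]
  • {1,9}:  v_{1} + v_{9} = 2·v_{3}  ⟹  sig = [2:2]
  • {2,3,5}:  v_{2} + v_{3} + v_{5} = v_{7}  ⟹  sig = [3:1]
  • {3,7,8}:  v_{3} + v_{7} + v_{8} = v_{1}  ⟹  sig = [3:1]
  • {7,8,9}:  v_{7} + v_{8} + v_{9} = v_{3}  ⟹  sig = [3:1]
  • {1,2,5}:  v_{1} + v_{2} + v_{5} = 2·v_{7} + v_{8}  ⟹  sig = [3:1,2]
  • {2,5,8,9}:  v_{2} + v_{5} + v_{8} + v_{9} = 0  ⟹  sig = [4:]
  • {2,4,5,9}:  v_{2} + v_{4} + v_{5} + v_{9} = v_{6}  ⟹  sig = [4:1]

Hence PRS(X_Σ) =
{ [2:1] ×2,  [2:1,1],  [2:1,1,1] ×2,  [2:1,1,2] ×2,  [2:2],  [3:1] ×3,  [3:1,2],  [4:],  [4:1] }


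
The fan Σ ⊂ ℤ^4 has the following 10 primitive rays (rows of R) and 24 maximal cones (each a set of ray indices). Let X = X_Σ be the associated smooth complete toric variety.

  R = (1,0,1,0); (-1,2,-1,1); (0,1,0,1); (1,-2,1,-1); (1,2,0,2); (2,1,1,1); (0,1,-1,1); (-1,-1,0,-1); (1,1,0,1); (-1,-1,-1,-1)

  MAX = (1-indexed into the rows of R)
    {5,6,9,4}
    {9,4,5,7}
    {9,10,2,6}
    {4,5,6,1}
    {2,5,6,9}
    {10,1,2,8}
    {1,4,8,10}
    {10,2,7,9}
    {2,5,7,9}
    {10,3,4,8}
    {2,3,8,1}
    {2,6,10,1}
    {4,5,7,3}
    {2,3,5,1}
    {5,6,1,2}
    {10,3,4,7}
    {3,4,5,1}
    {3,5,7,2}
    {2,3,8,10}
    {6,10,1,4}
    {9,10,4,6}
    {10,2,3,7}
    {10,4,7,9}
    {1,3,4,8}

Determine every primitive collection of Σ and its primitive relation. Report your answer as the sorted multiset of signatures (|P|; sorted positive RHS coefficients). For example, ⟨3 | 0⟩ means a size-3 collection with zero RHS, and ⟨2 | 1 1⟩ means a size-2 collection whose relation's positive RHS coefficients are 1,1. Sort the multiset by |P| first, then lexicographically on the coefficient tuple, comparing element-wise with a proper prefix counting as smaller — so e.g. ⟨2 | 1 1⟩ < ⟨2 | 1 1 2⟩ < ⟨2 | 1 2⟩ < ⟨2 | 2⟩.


Primitive collections (12):

  P={2,4}:  v_{2} + v_{4} = 0  ⇒ sig = ⟨2 | 0⟩
  P={8,9}:  v_{8} + v_{9} = 0  ⇒ sig = ⟨2 | 0⟩
  P={1,7}:  v_{1} + v_{7} = v_{9}  ⇒ sig = ⟨2 | 1⟩
  P={1,9}:  v_{1} + v_{9} = v_{6}  ⇒ sig = ⟨2 | 1⟩
  P={3,9}:  v_{3} + v_{9} = v_{5}  ⇒ sig = ⟨2 | 1⟩
  P={5,8}:  v_{5} + v_{8} = v_{3}  ⇒ sig = ⟨2 | 1⟩
  P={5,10}:  v_{5} + v_{10} = v_{7}  ⇒ sig = ⟨2 | 1⟩
  P={6,8}:  v_{6} + v_{8} = v_{1}  ⇒ sig = ⟨2 | 1⟩
  P={3,6}:  v_{3} + v_{6} = v_{1} + v_{5}  ⇒ sig = ⟨2 | 1 1⟩
  P={7,8}:  v_{7} + v_{8} = v_{3} + v_{10}  ⇒ sig = ⟨2 | 1 1⟩
  P={6,7}:  v_{6} + v_{7} = 2·v_{9}  ⇒ sig = ⟨2 | 2⟩
  P={1,3,10}:  v_{1} + v_{3} + v_{10} = 0  ⇒ sig = ⟨3 | 0⟩

Sorted signature multiset PRS(X):
    |P|=2: 11 collections, coeffs (), (), (1), (1), (1), (1), (1), (1), (1,1), (1,1), (2)
    |P|=3: 1 collection, coeffs ()


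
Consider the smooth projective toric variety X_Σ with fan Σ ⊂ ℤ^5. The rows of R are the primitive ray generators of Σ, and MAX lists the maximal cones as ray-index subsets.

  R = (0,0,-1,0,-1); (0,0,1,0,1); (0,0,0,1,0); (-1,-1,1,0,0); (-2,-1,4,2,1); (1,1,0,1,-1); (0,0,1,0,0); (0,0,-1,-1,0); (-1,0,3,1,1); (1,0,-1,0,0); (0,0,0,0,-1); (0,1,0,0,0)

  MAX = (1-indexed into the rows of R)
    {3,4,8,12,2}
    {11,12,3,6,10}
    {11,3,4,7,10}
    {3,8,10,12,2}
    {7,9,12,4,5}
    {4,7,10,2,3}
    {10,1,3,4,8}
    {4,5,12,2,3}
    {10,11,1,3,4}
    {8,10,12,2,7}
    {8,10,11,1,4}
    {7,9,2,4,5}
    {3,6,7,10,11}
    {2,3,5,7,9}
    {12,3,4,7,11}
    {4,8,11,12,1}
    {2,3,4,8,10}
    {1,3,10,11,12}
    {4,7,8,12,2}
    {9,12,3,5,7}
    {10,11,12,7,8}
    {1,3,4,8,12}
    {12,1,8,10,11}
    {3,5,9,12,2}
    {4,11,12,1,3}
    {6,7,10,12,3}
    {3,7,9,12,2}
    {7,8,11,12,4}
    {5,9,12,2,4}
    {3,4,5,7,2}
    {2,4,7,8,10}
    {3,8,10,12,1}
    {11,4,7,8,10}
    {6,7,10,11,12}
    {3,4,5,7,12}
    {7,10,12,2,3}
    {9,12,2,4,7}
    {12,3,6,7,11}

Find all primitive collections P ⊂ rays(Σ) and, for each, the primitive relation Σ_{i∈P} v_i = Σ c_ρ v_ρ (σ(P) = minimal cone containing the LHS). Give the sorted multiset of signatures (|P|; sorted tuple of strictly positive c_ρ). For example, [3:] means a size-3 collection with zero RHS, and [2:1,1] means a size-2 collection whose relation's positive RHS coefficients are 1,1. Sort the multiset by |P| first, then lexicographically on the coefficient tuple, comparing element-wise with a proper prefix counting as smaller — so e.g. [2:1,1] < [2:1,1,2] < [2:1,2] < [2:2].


|primitive collections| = 24. Relations:

  • {1,2}:  v_{1} + v_{2} = 0  ⟹  sig = [2:]
  • {1,7}:  v_{1} + v_{7} = v_{11}  ⟹  sig = [2:1]
  • {2,11}:  v_{2} + v_{11} = v_{7}  ⟹  sig = [2:1]
  • {4,6}:  v_{4} + v_{6} = v_{3} + v_{7} + v_{11}  ⟹  sig = [2:1,1,1]
  • {6,8}:  v_{6} + v_{8} = v_{10} + v_{11} + v_{12}  ⟹  sig = [2:1,1,1]
  • {8,9}:  v_{8} + v_{9} = v_{2} + v_{4} + v_{12}  ⟹  sig = [2:1,1,1]
  • {9,10}:  v_{9} + v_{10} = v_{2} + v_{3} + v_{7}  ⟹  sig = [2:1,1,1]
  • {1,9}:  v_{1} + v_{9} = v_{3} + v_{4} + v_{7} + v_{12}  ⟹  sig = [2:1,1,1,1]
  • {1,6}:  v_{1} + v_{6} = v_{3} + v_{10} + 2·v_{11} + v_{12}  ⟹  sig = [2:1,1,1,2]
  • {2,6}:  v_{2} + v_{6} = v_{3} + 2·v_{7} + v_{10} + v_{12}  ⟹  sig = [2:1,1,1,2]
  • {5,8}:  v_{5} + v_{8} = v_{2} + v_{3} + 2·v_{4} + v_{12}  ⟹  sig = [2:1,1,1,2]
  • {5,10}:  v_{5} + v_{10} = v_{2} + 2·v_{3} + v_{4} + v_{7}  ⟹  sig = [2:1,1,1,2]
  • {9,11}:  v_{9} + v_{11} = v_{3} + v_{4} + 2·v_{7} + v_{12}  ⟹  sig = [2:1,1,1,2]
  • {1,5}:  v_{1} + v_{5} = 2·v_{3} + 2·v_{4} + v_{7} + v_{12}  ⟹  sig = [2:1,1,2,2]
  • {5,6}:  v_{5} + v_{6} = 3·v_{3} + v_{4} + 3·v_{7} + v_{12}  ⟹  sig = [2:1,1,3,3]
  • {5,11}:  v_{5} + v_{11} = 2·v_{3} + 2·v_{4} + 2·v_{7} + v_{12}  ⟹  sig = [2:1,2,2,2]
  • {6,9}:  v_{6} + v_{9} = 2·v_{3} + 3·v_{7} + v_{12}  ⟹  sig = [2:1,2,3]
  • {3,7,8}:  v_{3} + v_{7} + v_{8} = 0  ⟹  sig = [3:]
  • {4,10,12}:  v_{4} + v_{10} + v_{12} = 0  ⟹  sig = [3:]
  • {3,4,9}:  v_{3} + v_{4} + v_{9} = v_{5}  ⟹  sig = [3:1]
  • {3,8,11}:  v_{3} + v_{8} + v_{11} = v_{1}  ⟹  sig = [3:1]
  • {2,5,7,12}:  v_{2} + v_{5} + v_{7} + v_{12} = 2·v_{9}  ⟹  sig = [4:2]
  • {2,3,4,7,12}:  v_{2} + v_{3} + v_{4} + v_{7} + v_{12} = v_{9}  ⟹  sig = [5:1]
  • {3,7,10,11,12}:  v_{3} + v_{7} + v_{10} + v_{11} + v_{12} = v_{6}  ⟹  sig = [5:1]

Sorted signature multiset PRS(X):
    |P|=2: 17 collections, coeffs (), (1), (1), (1,1,1), (1,1,1), (1,1,1), (1,1,1), (1,1,1,1), (1,1,1,2), (1,1,1,2), (1,1,1,2), (1,1,1,2), (1,1,1,2), (1,1,2,2), (1,1,3,3), (1,2,2,2), (1,2,3)
    |P|=3: 4 collections, coeffs (), (), (1), (1)
    |P|=4: 1 collection, coeffs (2)
    |P|=5: 2 collections, coeffs (1), (1)


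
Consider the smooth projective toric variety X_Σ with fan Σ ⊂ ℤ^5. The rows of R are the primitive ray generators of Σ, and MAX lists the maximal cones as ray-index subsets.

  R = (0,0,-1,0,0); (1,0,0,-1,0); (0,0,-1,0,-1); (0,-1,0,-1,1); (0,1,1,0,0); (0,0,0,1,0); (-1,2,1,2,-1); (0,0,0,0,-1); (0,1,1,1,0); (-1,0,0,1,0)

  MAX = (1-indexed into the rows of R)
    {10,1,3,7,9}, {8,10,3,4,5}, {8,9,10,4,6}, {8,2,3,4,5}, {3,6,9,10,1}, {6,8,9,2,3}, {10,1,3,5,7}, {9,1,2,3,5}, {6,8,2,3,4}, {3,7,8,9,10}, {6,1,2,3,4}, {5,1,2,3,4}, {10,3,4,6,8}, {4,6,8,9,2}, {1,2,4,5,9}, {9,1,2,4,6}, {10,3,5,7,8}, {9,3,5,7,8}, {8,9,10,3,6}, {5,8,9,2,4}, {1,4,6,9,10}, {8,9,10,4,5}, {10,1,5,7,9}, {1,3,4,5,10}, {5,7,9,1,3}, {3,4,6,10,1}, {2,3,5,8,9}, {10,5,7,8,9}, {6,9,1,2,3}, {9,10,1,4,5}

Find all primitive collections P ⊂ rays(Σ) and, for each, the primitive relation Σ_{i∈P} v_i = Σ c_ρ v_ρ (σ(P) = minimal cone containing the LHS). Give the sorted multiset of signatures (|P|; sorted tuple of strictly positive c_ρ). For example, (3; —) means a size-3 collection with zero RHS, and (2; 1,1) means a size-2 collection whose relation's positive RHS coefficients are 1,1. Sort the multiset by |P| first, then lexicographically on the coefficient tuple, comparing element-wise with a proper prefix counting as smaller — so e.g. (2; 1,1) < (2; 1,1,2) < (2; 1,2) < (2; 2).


8 collections generate NE(X_Σ); each relation:

  P = {2,10}:  v_{2} + v_{10} = 0  ⇒ sig = (2; —)
  P = {1,8}:  v_{1} + v_{8} = v_{3}  ⇒ sig = (2; 1)
  P = {5,6}:  v_{5} + v_{6} = v_{9}  ⇒ sig = (2; 1)
  P = {4,7}:  v_{4} + v_{7} = v_{5} + v_{10}  ⇒ sig = (2; 1,1)
  P = {2,7}:  v_{2} + v_{7} = v_{3} + v_{5} + v_{9}  ⇒ sig = (2; 1,1,1)
  P = {6,7}:  v_{6} + v_{7} = v_{3} + 2·v_{9} + v_{10}  ⇒ sig = (2; 1,1,2)
  P = {3,4,9}:  v_{3} + v_{4} + v_{9} = 0  ⇒ sig = (3; —)
  P = {3,5,9,10}:  v_{3} + v_{5} + v_{9} + v_{10} = v_{7}  ⇒ sig = (4; 1)

Signatures (|P|; sorted positive RHS coefficients), sorted:
[(2; —), (2; 1), (2; 1), (2; 1,1), (2; 1,1,1), (2; 1,1,2), (3; —), (4; 1)]


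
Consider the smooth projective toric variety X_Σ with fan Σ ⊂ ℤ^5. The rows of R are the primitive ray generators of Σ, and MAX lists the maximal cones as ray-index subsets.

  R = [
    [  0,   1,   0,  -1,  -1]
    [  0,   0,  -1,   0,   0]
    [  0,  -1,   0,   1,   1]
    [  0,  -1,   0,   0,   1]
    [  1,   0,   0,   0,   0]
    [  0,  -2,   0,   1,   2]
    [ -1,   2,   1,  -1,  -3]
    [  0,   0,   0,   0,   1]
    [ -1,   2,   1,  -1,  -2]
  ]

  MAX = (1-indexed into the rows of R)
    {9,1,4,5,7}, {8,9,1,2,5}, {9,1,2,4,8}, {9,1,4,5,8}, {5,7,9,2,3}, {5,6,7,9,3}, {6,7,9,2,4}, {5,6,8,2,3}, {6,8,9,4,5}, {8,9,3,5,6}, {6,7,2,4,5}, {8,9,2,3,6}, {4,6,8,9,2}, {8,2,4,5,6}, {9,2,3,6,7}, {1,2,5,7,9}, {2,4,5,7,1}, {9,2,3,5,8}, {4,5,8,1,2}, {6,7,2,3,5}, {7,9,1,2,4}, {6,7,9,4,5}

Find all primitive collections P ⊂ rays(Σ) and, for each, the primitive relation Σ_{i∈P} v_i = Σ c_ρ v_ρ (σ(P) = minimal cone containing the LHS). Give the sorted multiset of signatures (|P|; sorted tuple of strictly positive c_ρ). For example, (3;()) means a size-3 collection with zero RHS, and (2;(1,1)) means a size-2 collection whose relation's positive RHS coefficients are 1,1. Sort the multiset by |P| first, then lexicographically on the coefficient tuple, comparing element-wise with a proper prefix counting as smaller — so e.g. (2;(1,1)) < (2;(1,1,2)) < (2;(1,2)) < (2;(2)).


Σ has 6 primitive collections:

  • {1,3}:  v_{1} + v_{3} = 0  →  sig = (2;())
  • {1,6}:  v_{1} + v_{6} = v_{4}  →  sig = (2;(1))
  • {3,4}:  v_{3} + v_{4} = v_{6}  →  sig = (2;(1))
  • {7,8}:  v_{7} + v_{8} = v_{9}  →  sig = (2;(1))
  • {2,5,6,9}:  v_{2} + v_{5} + v_{6} + v_{9} = 0  →  sig = (4;())
  • {2,4,5,9}:  v_{2} + v_{4} + v_{5} + v_{9} = v_{1}  →  sig = (4;(1))

so the primitive-relation signature multiset is
{ (2;()),  (2;(1)) ×3,  (4;()),  (4;(1)) }


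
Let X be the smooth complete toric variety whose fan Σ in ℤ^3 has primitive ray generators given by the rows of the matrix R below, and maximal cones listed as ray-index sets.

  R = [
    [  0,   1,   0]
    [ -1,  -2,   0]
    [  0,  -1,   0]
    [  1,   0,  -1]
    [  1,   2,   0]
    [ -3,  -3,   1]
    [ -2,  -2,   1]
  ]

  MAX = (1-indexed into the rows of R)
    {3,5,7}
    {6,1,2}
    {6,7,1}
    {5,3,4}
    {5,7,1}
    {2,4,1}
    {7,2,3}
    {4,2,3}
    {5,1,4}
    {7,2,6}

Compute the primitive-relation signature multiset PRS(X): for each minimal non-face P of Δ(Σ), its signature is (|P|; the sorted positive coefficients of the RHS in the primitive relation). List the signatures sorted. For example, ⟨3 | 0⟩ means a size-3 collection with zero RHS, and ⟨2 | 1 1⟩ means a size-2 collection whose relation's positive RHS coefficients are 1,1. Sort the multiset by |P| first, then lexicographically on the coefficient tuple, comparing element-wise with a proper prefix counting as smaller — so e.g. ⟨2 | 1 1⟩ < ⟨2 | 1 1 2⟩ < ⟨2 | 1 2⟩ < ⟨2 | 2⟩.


Σ has 7 primitive collections:

  P = {1,3}:  v_{1} + v_{3} = 0  ⇒ sig = ⟨2 | 0⟩
  P = {2,5}:  v_{2} + v_{5} = 0  ⇒ sig = ⟨2 | 0⟩
  P = {4,7}:  v_{4} + v_{7} = v_{2}  ⇒ sig = ⟨2 | 1⟩
  P = {3,6}:  v_{3} + v_{6} = v_{2} + v_{7}  ⇒ sig = ⟨2 | 1 1⟩
  P = {5,6}:  v_{5} + v_{6} = v_{1} + v_{7}  ⇒ sig = ⟨2 | 1 1⟩
  P = {4,6}:  v_{4} + v_{6} = v_{1} + 2·v_{2}  ⇒ sig = ⟨2 | 1 2⟩
  P = {1,2,7}:  v_{1} + v_{2} + v_{7} = v_{6}  ⇒ sig = ⟨3 | 1⟩

so the primitive-relation signature multiset is
    ⟨2 | 0⟩
    ⟨2 | 0⟩
    ⟨2 | 1⟩
    ⟨2 | 1 1⟩
    ⟨2 | 1 1⟩
    ⟨2 | 1 2⟩
    ⟨3 | 1⟩


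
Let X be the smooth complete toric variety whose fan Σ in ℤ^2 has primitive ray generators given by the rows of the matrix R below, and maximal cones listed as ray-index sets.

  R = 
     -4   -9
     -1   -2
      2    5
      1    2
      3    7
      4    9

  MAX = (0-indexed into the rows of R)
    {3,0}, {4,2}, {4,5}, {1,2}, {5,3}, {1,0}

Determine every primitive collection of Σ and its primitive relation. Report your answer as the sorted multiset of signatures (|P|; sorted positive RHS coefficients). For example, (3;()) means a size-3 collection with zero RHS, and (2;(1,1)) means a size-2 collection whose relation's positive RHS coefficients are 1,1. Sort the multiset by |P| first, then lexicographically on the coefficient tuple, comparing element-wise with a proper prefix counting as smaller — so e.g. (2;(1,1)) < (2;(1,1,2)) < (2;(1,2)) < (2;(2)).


Σ has 9 primitive collections:

  {0,5}:  v_{0} + v_{5} = 0  so sig = (2;())
  {1,3}:  v_{1} + v_{3} = 0  so sig = (2;())
  {0,4}:  v_{0} + v_{4} = v_{1}  so sig = (2;(1))
  {1,4}:  v_{1} + v_{4} = v_{2}  so sig = (2;(1))
  {1,5}:  v_{1} + v_{5} = v_{4}  so sig = (2;(1))
  {2,3}:  v_{2} + v_{3} = v_{4}  so sig = (2;(1))
  {3,4}:  v_{3} + v_{4} = v_{5}  so sig = (2;(1))
  {0,2}:  v_{0} + v_{2} = 2·v_{1}  so sig = (2;(2))
  {2,5}:  v_{2} + v_{5} = 2·v_{4}  so sig = (2;(2))

Signatures (|P|; sorted positive RHS coefficients), sorted:
    (2;())
    (2;())
    (2;(1))
    (2;(1))
    (2;(1))
    (2;(1))
    (2;(1))
    (2;(2))
    (2;(2))


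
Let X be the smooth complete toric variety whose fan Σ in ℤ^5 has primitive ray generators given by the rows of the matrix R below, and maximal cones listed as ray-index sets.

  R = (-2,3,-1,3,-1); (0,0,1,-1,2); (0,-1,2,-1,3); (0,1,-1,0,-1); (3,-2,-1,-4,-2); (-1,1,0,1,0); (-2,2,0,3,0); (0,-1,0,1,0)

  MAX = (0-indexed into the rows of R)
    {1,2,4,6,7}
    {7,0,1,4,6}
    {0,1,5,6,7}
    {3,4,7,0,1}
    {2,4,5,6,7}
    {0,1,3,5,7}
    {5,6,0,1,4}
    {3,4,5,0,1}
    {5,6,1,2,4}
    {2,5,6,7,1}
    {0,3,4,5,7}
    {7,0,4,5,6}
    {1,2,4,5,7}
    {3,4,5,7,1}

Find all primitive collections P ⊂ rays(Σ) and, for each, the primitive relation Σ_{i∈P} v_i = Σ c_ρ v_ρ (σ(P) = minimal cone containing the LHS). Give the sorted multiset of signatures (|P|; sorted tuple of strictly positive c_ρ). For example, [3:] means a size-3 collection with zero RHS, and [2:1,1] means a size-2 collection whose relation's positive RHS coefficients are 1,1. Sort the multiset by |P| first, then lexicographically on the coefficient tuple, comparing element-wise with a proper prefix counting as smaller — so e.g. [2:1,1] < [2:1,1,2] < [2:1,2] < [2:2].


Δ(Σ) — 8 vertices, 5 min non-faces:

  • {2,3}:  v_{2} + v_{3} = v_{1} — sig = [2:1]
  • {3,6}:  v_{3} + v_{6} = v_{0} — sig = [2:1]
  • {0,2}:  v_{0} + v_{2} = v_{1} + v_{6} — sig = [2:1,1]
  • {1,4,5,6,7}:  v_{1} + v_{4} + v_{5} + v_{6} + v_{7} = 0 — sig = [5:]
  • {0,1,4,5,7}:  v_{0} + v_{1} + v_{4} + v_{5} + v_{7} = v_{3} — sig = [5:1]

so the primitive-relation signature multiset is
[[2:1], [2:1], [2:1,1], [5:], [5:1]]


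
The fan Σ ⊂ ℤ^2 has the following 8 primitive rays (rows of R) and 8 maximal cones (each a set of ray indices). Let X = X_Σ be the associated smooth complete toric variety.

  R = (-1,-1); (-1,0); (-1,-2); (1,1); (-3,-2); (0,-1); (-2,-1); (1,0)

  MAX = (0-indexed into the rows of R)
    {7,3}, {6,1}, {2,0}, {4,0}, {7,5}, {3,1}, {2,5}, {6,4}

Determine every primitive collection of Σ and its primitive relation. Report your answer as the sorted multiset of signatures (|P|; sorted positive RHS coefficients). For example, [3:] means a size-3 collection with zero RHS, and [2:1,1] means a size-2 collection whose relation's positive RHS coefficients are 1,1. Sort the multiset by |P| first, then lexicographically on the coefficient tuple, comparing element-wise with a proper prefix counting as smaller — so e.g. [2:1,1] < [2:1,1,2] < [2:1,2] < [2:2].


|primitive collections| = 20. Relations:

  P={0,3}:  v_{0} + v_{3} = 0 ; sig = [2:]
  P={1,7}:  v_{1} + v_{7} = 0 ; sig = [2:]
  P={0,1}:  v_{0} + v_{1} = v_{6} ; sig = [2:1]
  P={0,5}:  v_{0} + v_{5} = v_{2} ; sig = [2:1]
  P={0,6}:  v_{0} + v_{6} = v_{4} ; sig = [2:1]
  P={0,7}:  v_{0} + v_{7} = v_{5} ; sig = [2:1]
  P={1,5}:  v_{1} + v_{5} = v_{0} ; sig = [2:1]
  P={2,3}:  v_{2} + v_{3} = v_{5} ; sig = [2:1]
  P={3,4}:  v_{3} + v_{4} = v_{6} ; sig = [2:1]
  P={3,5}:  v_{3} + v_{5} = v_{7} ; sig = [2:1]
  P={3,6}:  v_{3} + v_{6} = v_{1} ; sig = [2:1]
  P={6,7}:  v_{6} + v_{7} = v_{0} ; sig = [2:1]
  P={1,2}:  v_{1} + v_{2} = 2·v_{0} ; sig = [2:2]
  P={1,4}:  v_{1} + v_{4} = 2·v_{6} ; sig = [2:2]
  P={2,7}:  v_{2} + v_{7} = 2·v_{5} ; sig = [2:2]
  P={4,7}:  v_{4} + v_{7} = 2·v_{0} ; sig = [2:2]
  P={5,6}:  v_{5} + v_{6} = 2·v_{0} ; sig = [2:2]
  P={2,6}:  v_{2} + v_{6} = 3·v_{0} ; sig = [2:3]
  P={4,5}:  v_{4} + v_{5} = 3·v_{0} ; sig = [2:3]
  P={2,4}:  v_{2} + v_{4} = 4·v_{0} ; sig = [2:4]

Sorted signature multiset PRS(X):
{ [2:] ×2,  [2:1] ×10,  [2:2] ×5,  [2:3] ×2,  [2:4] }


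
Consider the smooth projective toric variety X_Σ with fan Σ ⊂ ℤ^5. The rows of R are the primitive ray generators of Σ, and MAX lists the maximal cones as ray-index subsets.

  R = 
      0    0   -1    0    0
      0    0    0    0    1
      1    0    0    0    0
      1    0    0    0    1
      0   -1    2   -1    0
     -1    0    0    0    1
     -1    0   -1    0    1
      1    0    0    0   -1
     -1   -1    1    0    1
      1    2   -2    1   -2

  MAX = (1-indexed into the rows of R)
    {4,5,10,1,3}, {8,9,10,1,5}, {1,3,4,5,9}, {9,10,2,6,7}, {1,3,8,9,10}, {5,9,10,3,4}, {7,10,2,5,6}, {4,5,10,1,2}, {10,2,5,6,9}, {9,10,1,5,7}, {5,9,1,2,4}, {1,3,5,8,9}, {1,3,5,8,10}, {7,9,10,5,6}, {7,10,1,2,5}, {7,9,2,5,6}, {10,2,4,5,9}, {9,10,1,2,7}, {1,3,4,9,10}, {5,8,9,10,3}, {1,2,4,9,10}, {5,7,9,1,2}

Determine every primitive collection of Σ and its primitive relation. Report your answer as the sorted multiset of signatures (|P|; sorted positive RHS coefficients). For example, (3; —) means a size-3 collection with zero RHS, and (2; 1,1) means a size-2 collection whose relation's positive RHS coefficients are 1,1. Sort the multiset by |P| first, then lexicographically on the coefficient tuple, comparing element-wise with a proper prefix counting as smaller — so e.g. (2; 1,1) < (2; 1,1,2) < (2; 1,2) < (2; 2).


The 14 primitive collections of Σ (r=10, n=5):

  • {6,8}:  v_{6} + v_{8} = 0  ⇒ sig = (2; —)
  • {1,6}:  v_{1} + v_{6} = v_{7}  ⇒ sig = (2; 1)
  • {2,3}:  v_{2} + v_{3} = v_{4}  ⇒ sig = (2; 1)
  • {2,8}:  v_{2} + v_{8} = v_{3}  ⇒ sig = (2; 1)
  • {3,6}:  v_{3} + v_{6} = v_{2}  ⇒ sig = (2; 1)
  • {7,8}:  v_{7} + v_{8} = v_{1}  ⇒ sig = (2; 1)
  • {3,7}:  v_{3} + v_{7} = v_{1} + v_{2}  ⇒ sig = (2; 1,1)
  • {4,7}:  v_{4} + v_{7} = v_{1} + 2·v_{2}  ⇒ sig = (2; 1,2)
  • {4,6}:  v_{4} + v_{6} = 2·v_{2}  ⇒ sig = (2; 2)
  • {4,8}:  v_{4} + v_{8} = 2·v_{3}  ⇒ sig = (2; 2)
  • {1,2,5,9,10}:  v_{1} + v_{2} + v_{5} + v_{9} + v_{10} = 0  ⇒ sig = (5; —)
  • {1,3,5,9,10}:  v_{1} + v_{3} + v_{5} + v_{9} + v_{10} = v_{8}  ⇒ sig = (5; 1)
  • {1,4,5,9,10}:  v_{1} + v_{4} + v_{5} + v_{9} + v_{10} = v_{3}  ⇒ sig = (5; 1)
  • {2,5,7,9,10}:  v_{2} + v_{5} + v_{7} + v_{9} + v_{10} = v_{6}  ⇒ sig = (5; 1)

Hence PRS(X_Σ) =
[(2; —), (2; 1), (2; 1), (2; 1), (2; 1), (2; 1), (2; 1,1), (2; 1,2), (2; 2), (2; 2), (5; —), (5; 1), (5; 1), (5; 1)]


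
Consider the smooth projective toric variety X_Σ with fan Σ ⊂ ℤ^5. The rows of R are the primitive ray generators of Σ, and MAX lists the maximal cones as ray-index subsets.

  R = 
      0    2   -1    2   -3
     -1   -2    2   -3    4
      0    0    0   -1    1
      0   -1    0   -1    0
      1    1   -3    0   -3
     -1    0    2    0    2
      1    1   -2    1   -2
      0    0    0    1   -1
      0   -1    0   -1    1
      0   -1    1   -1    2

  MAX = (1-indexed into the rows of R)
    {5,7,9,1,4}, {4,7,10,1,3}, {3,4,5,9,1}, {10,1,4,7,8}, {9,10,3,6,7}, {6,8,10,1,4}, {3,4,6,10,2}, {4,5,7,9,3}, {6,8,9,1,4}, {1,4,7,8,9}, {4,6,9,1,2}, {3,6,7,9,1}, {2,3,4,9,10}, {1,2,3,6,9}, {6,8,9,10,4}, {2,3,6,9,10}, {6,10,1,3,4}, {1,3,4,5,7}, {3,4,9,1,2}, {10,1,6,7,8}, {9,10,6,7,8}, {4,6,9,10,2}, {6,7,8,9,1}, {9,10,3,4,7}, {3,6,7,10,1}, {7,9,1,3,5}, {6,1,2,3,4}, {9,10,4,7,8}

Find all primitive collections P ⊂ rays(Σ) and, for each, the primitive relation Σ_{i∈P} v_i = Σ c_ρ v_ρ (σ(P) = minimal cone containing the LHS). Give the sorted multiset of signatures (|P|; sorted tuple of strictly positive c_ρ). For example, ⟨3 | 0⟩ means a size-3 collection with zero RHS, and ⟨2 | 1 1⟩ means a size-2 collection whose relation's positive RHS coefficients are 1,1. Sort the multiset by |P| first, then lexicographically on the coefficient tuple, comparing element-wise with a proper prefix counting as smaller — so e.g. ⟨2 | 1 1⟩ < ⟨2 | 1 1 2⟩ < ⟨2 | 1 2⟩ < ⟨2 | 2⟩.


Σ has 12 primitive collections:

  P={3,8}:  v_{3} + v_{8} = 0  →  sig = ⟨2 | 0⟩
  P={2,7}:  v_{2} + v_{7} = v_{3} + v_{9}  →  sig = ⟨2 | 1 1⟩
  P={2,8}:  v_{2} + v_{8} = v_{4} + v_{6} + v_{9}  →  sig = ⟨2 | 1 1 1⟩
  P={5,6}:  v_{5} + v_{6} = v_{1} + v_{3} + v_{9}  →  sig = ⟨2 | 1 1 1⟩
  P={5,10}:  v_{5} + v_{10} = v_{3} + v_{4} + v_{7}  →  sig = ⟨2 | 1 1 1⟩
  P={5,8}:  v_{5} + v_{8} = v_{1} + v_{4} + v_{7} + v_{9}  →  sig = ⟨2 | 1 1 1 1⟩
  P={2,5}:  v_{2} + v_{5} = v_{1} + 2·v_{3} + v_{4} + 2·v_{9}  →  sig = ⟨2 | 1 1 2 2⟩
  P={1,9,10}:  v_{1} + v_{9} + v_{10} = 0  →  sig = ⟨3 | 0⟩
  P={4,6,7}:  v_{4} + v_{6} + v_{7} = 0  →  sig = ⟨3 | 0⟩
  P={1,2,10}:  v_{1} + v_{2} + v_{10} = v_{3} + v_{4} + v_{6}  →  sig = ⟨3 | 1 1 1⟩
  P={3,4,6,9}:  v_{3} + v_{4} + v_{6} + v_{9} = v_{2}  →  sig = ⟨4 | 1⟩
  P={1,3,4,7,9}:  v_{1} + v_{3} + v_{4} + v_{7} + v_{9} = v_{5}  →  sig = ⟨5 | 1⟩

Hence PRS(X_Σ) =
{ ⟨2 | 0⟩,  ⟨2 | 1 1⟩,  ⟨2 | 1 1 1⟩ ×3,  ⟨2 | 1 1 1 1⟩,  ⟨2 | 1 1 2 2⟩,  ⟨3 | 0⟩ ×2,  ⟨3 | 1 1 1⟩,  ⟨4 | 1⟩,  ⟨5 | 1⟩ }


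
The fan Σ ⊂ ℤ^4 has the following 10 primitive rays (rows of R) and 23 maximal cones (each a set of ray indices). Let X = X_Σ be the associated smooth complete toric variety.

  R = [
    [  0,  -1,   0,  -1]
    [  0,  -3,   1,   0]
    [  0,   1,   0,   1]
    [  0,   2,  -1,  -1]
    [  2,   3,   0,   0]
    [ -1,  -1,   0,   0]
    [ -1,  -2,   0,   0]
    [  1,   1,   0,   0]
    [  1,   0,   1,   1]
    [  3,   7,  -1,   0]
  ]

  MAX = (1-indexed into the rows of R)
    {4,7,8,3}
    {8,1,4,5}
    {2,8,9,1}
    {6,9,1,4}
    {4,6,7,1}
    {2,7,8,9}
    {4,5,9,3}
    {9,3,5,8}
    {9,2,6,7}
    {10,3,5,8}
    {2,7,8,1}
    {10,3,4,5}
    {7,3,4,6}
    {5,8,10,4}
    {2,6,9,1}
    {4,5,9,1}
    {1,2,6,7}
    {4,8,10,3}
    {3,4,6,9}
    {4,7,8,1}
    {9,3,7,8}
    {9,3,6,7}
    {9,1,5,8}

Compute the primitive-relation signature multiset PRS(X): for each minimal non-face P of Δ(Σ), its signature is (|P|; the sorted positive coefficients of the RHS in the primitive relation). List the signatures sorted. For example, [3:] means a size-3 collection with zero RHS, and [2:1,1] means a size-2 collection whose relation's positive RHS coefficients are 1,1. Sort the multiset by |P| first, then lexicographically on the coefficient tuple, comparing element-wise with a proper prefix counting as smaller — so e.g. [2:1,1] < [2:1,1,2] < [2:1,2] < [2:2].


16 minimal non-faces of Δ(Σ) (on 10 rays):

  • {1,3}:  v_{1} + v_{3} = 0 — sig = [2:]
  • {6,8}:  v_{6} + v_{8} = 0 — sig = [2:]
  • {2,4}:  v_{2} + v_{4} = v_{1} — sig = [2:1]
  • {5,7}:  v_{5} + v_{7} = v_{8} — sig = [2:1]
  • {2,3}:  v_{2} + v_{3} = v_{7} + v_{9} — sig = [2:1,1]
  • {2,10}:  v_{2} + v_{10} = v_{5} + v_{8} — sig = [2:1,1]
  • {5,6}:  v_{5} + v_{6} = v_{4} + v_{9} — sig = [2:1,1]
  • {1,10}:  v_{1} + v_{10} = v_{4} + v_{5} + v_{8} — sig = [2:1,1,1]
  • {2,5}:  v_{2} + v_{5} = v_{1} + v_{8} + v_{9} — sig = [2:1,1,1]
  • {6,10}:  v_{6} + v_{10} = v_{3} + v_{4} + v_{5} — sig = [2:1,1,1]
  • {7,10}:  v_{7} + v_{10} = v_{3} + v_{4} + 2·v_{8} — sig = [2:1,1,2]
  • {9,10}:  v_{9} + v_{10} = v_{3} + 2·v_{5} — sig = [2:1,2]
  • {4,7,9}:  v_{4} + v_{7} + v_{9} = 0 — sig = [3:]
  • {1,7,9}:  v_{1} + v_{7} + v_{9} = v_{2} — sig = [3:1]
  • {4,8,9}:  v_{4} + v_{8} + v_{9} = v_{5} — sig = [3:1]
  • {3,4,5,8}:  v_{3} + v_{4} + v_{5} + v_{8} = v_{10} — sig = [4:1]

so the primitive-relation signature multiset is
    |P|=2: 12 collections, coeffs (), (), (1), (1), (1,1), (1,1), (1,1), (1,1,1), (1,1,1), (1,1,1), (1,1,2), (1,2)
    |P|=3: 3 collections, coeffs (), (1), (1)
    |P|=4: 1 collection, coeffs (1)


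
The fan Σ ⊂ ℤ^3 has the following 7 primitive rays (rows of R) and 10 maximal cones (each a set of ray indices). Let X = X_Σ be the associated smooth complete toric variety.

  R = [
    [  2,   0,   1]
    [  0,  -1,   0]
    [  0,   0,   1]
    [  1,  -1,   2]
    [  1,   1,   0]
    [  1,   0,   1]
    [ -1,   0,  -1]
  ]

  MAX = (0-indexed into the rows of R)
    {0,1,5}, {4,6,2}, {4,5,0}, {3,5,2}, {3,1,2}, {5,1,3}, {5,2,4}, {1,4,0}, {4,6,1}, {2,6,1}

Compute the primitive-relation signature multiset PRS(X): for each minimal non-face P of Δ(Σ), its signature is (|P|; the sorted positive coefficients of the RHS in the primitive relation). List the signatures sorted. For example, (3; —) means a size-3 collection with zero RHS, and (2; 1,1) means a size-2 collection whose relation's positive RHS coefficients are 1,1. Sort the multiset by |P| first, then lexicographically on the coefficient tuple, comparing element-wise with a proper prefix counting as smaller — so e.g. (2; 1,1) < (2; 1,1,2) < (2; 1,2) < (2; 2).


|primitive collections| = 9. Relations:

  P={5,6}:  v_{5} + v_{6} = 0  so sig = (2; —)
  P={0,6}:  v_{0} + v_{6} = v_{1} + v_{4}  so sig = (2; 1,1)
  P={3,6}:  v_{3} + v_{6} = v_{1} + v_{2}  so sig = (2; 1,1)
  P={0,3}:  v_{0} + v_{3} = v_{1} + 3·v_{5}  so sig = (2; 1,3)
  P={0,2}:  v_{0} + v_{2} = 2·v_{5}  so sig = (2; 2)
  P={3,4}:  v_{3} + v_{4} = 2·v_{5}  so sig = (2; 2)
  P={1,2,4}:  v_{1} + v_{2} + v_{4} = v_{5}  so sig = (3; 1)
  P={1,2,5}:  v_{1} + v_{2} + v_{5} = v_{3}  so sig = (3; 1)
  P={1,4,5}:  v_{1} + v_{4} + v_{5} = v_{0}  so sig = (3; 1)

Signatures (|P|; sorted positive RHS coefficients), sorted:
[(2; —), (2; 1,1), (2; 1,1), (2; 1,3), (2; 2), (2; 2), (3; 1), (3; 1), (3; 1)]


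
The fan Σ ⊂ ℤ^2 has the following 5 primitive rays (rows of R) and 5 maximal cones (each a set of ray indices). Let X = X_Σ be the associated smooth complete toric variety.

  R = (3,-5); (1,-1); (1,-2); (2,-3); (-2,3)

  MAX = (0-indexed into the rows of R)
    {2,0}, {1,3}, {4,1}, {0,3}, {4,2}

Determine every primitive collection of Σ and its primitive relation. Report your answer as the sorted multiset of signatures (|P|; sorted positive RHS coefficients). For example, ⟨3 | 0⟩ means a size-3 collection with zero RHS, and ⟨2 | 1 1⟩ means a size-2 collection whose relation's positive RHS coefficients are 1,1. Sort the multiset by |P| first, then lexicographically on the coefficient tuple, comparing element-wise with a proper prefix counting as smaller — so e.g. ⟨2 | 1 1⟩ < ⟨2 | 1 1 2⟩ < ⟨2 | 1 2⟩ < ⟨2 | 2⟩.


The 5 primitive collections of Σ (r=5, n=2):

  P = {3,4}:  v_{3} + v_{4} = 0  ⇒ sig = ⟨2 | 0⟩
  P = {0,4}:  v_{0} + v_{4} = v_{2}  ⇒ sig = ⟨2 | 1⟩
  P = {1,2}:  v_{1} + v_{2} = v_{3}  ⇒ sig = ⟨2 | 1⟩
  P = {2,3}:  v_{2} + v_{3} = v_{0}  ⇒ sig = ⟨2 | 1⟩
  P = {0,1}:  v_{0} + v_{1} = 2·v_{3}  ⇒ sig = ⟨2 | 2⟩

Signatures (|P|; sorted positive RHS coefficients), sorted:
[⟨2 | 0⟩, ⟨2 | 1⟩, ⟨2 | 1⟩, ⟨2 | 1⟩, ⟨2 | 2⟩]


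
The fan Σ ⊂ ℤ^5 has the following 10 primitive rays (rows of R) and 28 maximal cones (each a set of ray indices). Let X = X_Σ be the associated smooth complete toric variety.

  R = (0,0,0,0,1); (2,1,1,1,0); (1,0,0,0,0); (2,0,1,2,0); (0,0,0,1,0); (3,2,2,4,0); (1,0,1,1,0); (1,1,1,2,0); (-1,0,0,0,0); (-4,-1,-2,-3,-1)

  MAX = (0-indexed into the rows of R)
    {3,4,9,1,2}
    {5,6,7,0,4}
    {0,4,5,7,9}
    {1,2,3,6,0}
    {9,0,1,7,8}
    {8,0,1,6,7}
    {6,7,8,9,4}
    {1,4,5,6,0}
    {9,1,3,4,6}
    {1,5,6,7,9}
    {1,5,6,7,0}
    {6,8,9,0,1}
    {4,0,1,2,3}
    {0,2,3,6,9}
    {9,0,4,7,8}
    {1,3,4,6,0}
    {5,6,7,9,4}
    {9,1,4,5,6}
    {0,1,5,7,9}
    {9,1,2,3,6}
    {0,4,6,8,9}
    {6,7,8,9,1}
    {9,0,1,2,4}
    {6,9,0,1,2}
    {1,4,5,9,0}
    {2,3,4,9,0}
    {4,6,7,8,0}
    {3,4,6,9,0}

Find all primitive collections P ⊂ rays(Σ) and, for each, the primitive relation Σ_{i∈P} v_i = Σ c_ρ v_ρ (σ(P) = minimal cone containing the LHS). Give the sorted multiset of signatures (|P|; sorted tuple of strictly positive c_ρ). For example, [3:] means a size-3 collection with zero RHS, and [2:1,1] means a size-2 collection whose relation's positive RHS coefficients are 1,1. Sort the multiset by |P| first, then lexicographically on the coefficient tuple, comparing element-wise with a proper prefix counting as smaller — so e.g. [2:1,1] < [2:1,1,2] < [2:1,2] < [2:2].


14 collections generate NE(X_Σ); each relation:

  • {2,8}:  v_{2} + v_{8} = 0 — sig = [2:]
  • {2,7}:  v_{2} + v_{7} = v_{1} + v_{4} — sig = [2:1,1]
  • {3,8}:  v_{3} + v_{8} = v_{4} + v_{6} — sig = [2:1,1]
  • {3,7}:  v_{3} + v_{7} = v_{1} + 2·v_{4} + v_{6} — sig = [2:1,1,2]
  • {3,5}:  v_{3} + v_{5} = 2·v_{1} + 3·v_{4} + v_{6} — sig = [2:1,2,3]
  • {5,8}:  v_{5} + v_{8} = 2·v_{7} — sig = [2:2]
  • {2,5}:  v_{2} + v_{5} = 2·v_{1} + 2·v_{4} — sig = [2:2,2]
  • {1,4,7}:  v_{1} + v_{4} + v_{7} = v_{5} — sig = [3:1]
  • {1,4,8}:  v_{1} + v_{4} + v_{8} = v_{7} — sig = [3:1]
  • {2,4,6}:  v_{2} + v_{4} + v_{6} = v_{3} — sig = [3:1]
  • {0,1,3,9}:  v_{0} + v_{1} + v_{3} + v_{9} = 0 — sig = [4:]
  • {0,5,6,9}:  v_{0} + v_{5} + v_{6} + v_{9} = v_{7} + v_{8} — sig = [4:1,1]
  • {0,6,7,9}:  v_{0} + v_{6} + v_{7} + v_{9} = 2·v_{8} — sig = [4:2]
  • {0,1,4,6,9}:  v_{0} + v_{1} + v_{4} + v_{6} + v_{9} = v_{8} — sig = [5:1]

Sorted signature multiset PRS(X):
{ [2:],  [2:1,1] ×2,  [2:1,1,2],  [2:1,2,3],  [2:2],  [2:2,2],  [3:1] ×3,  [4:],  [4:1,1],  [4:2],  [5:1] }


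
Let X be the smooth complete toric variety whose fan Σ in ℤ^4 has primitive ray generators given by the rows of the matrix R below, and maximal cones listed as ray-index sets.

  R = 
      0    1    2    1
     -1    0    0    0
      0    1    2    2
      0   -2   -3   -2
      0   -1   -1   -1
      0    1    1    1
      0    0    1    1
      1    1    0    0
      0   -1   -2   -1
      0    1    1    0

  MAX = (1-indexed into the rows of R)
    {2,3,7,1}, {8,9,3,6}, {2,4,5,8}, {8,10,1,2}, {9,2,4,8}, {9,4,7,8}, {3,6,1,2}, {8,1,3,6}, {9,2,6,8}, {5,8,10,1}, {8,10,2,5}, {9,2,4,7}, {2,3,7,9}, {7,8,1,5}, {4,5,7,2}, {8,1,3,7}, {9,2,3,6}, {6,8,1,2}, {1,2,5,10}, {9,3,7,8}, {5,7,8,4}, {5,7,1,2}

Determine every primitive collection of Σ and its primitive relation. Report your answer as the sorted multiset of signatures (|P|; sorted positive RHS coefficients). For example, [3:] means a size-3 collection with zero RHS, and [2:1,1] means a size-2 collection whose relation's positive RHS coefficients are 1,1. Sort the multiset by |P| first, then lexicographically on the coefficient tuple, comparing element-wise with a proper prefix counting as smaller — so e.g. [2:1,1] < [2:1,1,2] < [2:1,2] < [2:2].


16 collections generate NE(X_Σ); each relation:

  {1,9}:  v_{1} + v_{9} = 0  ⟹  sig = [2:]
  {5,6}:  v_{5} + v_{6} = 0  ⟹  sig = [2:]
  {1,4}:  v_{1} + v_{4} = v_{5}  ⟹  sig = [2:1]
  {3,5}:  v_{3} + v_{5} = v_{7}  ⟹  sig = [2:1]
  {4,6}:  v_{4} + v_{6} = v_{9}  ⟹  sig = [2:1]
  {5,9}:  v_{5} + v_{9} = v_{4}  ⟹  sig = [2:1]
  {6,7}:  v_{6} + v_{7} = v_{3}  ⟹  sig = [2:1]
  {7,10}:  v_{7} + v_{10} = v_{1}  ⟹  sig = [2:1]
  {3,4}:  v_{3} + v_{4} = v_{7} + v_{9}  ⟹  sig = [2:1,1]
  {3,10}:  v_{3} + v_{10} = v_{1} + v_{6}  ⟹  sig = [2:1,1]
  {6,10}:  v_{6} + v_{10} = v_{1} + v_{2} + v_{8}  ⟹  sig = [2:1,1,1]
  {9,10}:  v_{9} + v_{10} = v_{2} + v_{5} + v_{8}  ⟹  sig = [2:1,1,1]
  {4,10}:  v_{4} + v_{10} = v_{2} + 2·v_{5} + v_{8}  ⟹  sig = [2:1,1,2]
  {2,7,8}:  v_{2} + v_{7} + v_{8} = v_{6}  ⟹  sig = [3:1]
  {2,3,8}:  v_{2} + v_{3} + v_{8} = 2·v_{6}  ⟹  sig = [3:2]
  {1,2,5,8}:  v_{1} + v_{2} + v_{5} + v_{8} = v_{10}  ⟹  sig = [4:1]

Sorted signature multiset PRS(X):
[[2:], [2:], [2:1], [2:1], [2:1], [2:1], [2:1], [2:1], [2:1,1], [2:1,1], [2:1,1,1], [2:1,1,1], [2:1,1,2], [3:1], [3:2], [4:1]]
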